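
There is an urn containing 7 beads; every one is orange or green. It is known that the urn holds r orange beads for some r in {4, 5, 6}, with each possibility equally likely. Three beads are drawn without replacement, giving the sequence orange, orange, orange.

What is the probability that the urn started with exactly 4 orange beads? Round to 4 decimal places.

For each hypothesis, P(data | H) works out to: P(data | r = 4) = (4/7)(3/6)(2/5) = 4/35; P(data | r = 5) = (5/7)(4/6)(3/5) = 2/7; P(data | r = 6) = (6/7)(5/6)(4/5) = 4/7.
Multiplying each by its prior: 1/3 · 4/35 = 4/105, 1/3 · 2/7 = 2/21, 1/3 · 4/7 = 4/21; with total 34/105.
Hence P(r = 4 | data) = (4/105) / (34/105) = 2/17.

0.1176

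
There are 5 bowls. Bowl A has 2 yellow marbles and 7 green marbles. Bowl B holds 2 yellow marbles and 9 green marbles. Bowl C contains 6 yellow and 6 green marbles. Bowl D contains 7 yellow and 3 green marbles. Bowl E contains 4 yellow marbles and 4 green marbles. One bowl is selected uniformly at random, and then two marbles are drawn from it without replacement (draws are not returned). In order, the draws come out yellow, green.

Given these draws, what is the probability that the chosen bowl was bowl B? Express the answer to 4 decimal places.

For each hypothesis, P(data | H) works out to: P(data | bowl A) = (2/9)(7/8) = 0.19444; P(data | bowl B) = (2/11)(9/10) = 0.16364; P(data | bowl C) = (6/12)(6/11) = 0.27273; P(data | bowl D) = (7/10)(3/9) = 0.23333; P(data | bowl E) = (4/8)(4/7) = 0.28571.
Multiplying each by its prior: 1/5 · 0.19444 = 0.038889, 1/5 · 0.16364 = 0.032727, 1/5 · 0.27273 = 0.054545, 1/5 · 0.23333 = 0.046667, 1/5 · 0.28571 = 0.057143; these sum to 0.22997.
So P(bowl B | data) = (0.032727) / (0.22997) = 0.14231.

0.1423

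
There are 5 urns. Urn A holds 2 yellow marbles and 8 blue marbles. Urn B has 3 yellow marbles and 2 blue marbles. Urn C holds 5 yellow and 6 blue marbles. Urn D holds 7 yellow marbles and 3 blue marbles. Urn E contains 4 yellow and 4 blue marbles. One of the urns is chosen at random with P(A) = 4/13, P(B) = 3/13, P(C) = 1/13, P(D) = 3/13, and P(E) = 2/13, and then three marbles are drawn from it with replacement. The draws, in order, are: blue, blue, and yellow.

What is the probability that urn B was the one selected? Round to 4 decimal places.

The likelihood of the observed sequence under each hypothesis: P(data | urn A) = (8/10)(8/10)(2/10) = 0.128; P(data | urn B) = (2/5)(2/5)(3/5) = 0.096; P(data | urn C) = (6/11)(6/11)(5/11) = 0.13524; P(data | urn D) = (3/10)(3/10)(7/10) = 0.063; P(data | urn E) = (4/8)(4/8)(4/8) = 0.125.
The prior-weighted likelihoods are 4/13 · 0.128 = 0.039385, 3/13 · 0.096 = 0.022154, 1/13 · 0.13524 = 0.010403, 3/13 · 0.063 = 0.014538, 2/13 · 0.125 = 0.019231; with total 0.10571.
Hence P(urn B | data) = (0.022154) / (0.10571) = 0.20957.

0.2096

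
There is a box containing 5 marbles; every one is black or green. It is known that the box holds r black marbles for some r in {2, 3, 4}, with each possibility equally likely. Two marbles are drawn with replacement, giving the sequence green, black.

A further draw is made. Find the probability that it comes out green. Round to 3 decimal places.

For each hypothesis, P(data | H) works out to: P(data | r = 2) = (3/5)(2/5) = 6/25; P(data | r = 3) = (2/5)(3/5) = 6/25; P(data | r = 4) = (1/5)(4/5) = 4/25.
Weighting by the prior gives 1/3 · 6/25 = 2/25, 1/3 · 6/25 = 2/25, 1/3 · 4/25 = 4/75; with total 16/75.
The posterior is then P(r = 2 | data) = 3/8, P(r = 3 | data) = 3/8, P(r = 4 | data) = 1/4.
The predictive probability is P(green next | data) = (3/5)(3/8) + (2/5)(3/8) + (1/5)(1/4) = 17/40.

0.425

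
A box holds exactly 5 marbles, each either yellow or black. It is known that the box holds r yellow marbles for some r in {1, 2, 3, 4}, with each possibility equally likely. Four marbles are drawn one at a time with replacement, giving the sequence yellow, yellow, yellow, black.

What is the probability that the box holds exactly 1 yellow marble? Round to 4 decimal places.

0.0274

Compute the likelihood of the observed sequence for each case: P(data | r = 1) = (1/5)(1/5)(1/5)(4/5) = 0.0064; P(data | r = 2) = (2/5)(2/5)(2/5)(3/5) = 0.0384; P(data | r = 3) = (3/5)(3/5)(3/5)(2/5) = 0.0864; P(data | r = 4) = (4/5)(4/5)(4/5)(1/5) = 0.1024.
The prior-weighted likelihoods are 1/4 · 0.0064 = 0.0016, 1/4 · 0.0384 = 0.0096, 1/4 · 0.0864 = 0.0216, 1/4 · 0.1024 = 0.0256; summing to 0.0584.
So P(r = 1 | data) = (0.0016) / (0.0584) = 0.027397.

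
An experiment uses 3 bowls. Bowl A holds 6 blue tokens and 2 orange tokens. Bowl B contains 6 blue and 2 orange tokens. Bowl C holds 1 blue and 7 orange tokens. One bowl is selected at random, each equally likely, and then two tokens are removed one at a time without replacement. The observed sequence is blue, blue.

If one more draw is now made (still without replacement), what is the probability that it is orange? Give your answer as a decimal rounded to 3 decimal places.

Compute the likelihood of the observed sequence for each case: P(data | bowl A) = (6/8)(5/7) = 15/28; P(data | bowl B) = (6/8)(5/7) = 15/28; P(data | bowl C) = (1/8)(0/7) = 0.
Weighting by the prior gives 1/3 · 15/28 = 5/28, 1/3 · 15/28 = 5/28, 1/3 · 0 = 0; with total 5/14.
Normalising, the posterior is P(bowl A | data) = 1/2, P(bowl B | data) = 1/2, P(bowl C | data) = 0.
So P(orange next | data) = Σ P(orange next | H) P(H | data) = (1/3)(1/2) + (1/3)(1/2) = 1/3.

0.333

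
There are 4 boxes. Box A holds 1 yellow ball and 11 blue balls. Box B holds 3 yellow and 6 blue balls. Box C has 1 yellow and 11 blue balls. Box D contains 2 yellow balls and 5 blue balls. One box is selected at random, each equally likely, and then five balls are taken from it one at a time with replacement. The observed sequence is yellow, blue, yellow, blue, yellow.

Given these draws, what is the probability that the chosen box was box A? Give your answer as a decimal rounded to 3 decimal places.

For each hypothesis, P(data | H) works out to: P(data | box A) = (1/12)(11/12)(1/12)(11/12)(1/12) = 0.00048627; P(data | box B) = (3/9)(6/9)(3/9)(6/9)(3/9) = 0.016461; P(data | box C) = (1/12)(11/12)(1/12)(11/12)(1/12) = 0.00048627; P(data | box D) = (2/7)(5/7)(2/7)(5/7)(2/7) = 0.0119.
The prior-weighted likelihoods are 1/4 · 0.00048627 = 0.00012157, 1/4 · 0.016461 = 0.0041152, 1/4 · 0.00048627 = 0.00012157, 1/4 · 0.0119 = 0.002975; with total 0.0073333.
Hence P(box A | data) = (0.00012157) / (0.0073333) = 0.016577.

0.017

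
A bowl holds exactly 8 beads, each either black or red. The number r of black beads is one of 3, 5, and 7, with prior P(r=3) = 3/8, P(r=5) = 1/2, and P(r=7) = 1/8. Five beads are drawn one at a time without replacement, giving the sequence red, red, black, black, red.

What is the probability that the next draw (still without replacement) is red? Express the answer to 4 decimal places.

0.4615

Under each hypothesis, the probability of the observed sequence is: P(data | r = 3) = (5/8)(4/7)(3/6)(2/5)(3/4) = 3/56; P(data | r = 5) = (3/8)(2/7)(5/6)(4/5)(1/4) = 1/56; P(data | r = 7) = (1/8)(0/7) = 0.
The prior-weighted likelihoods are 3/8 · 3/56 = 9/448, 1/2 · 1/56 = 1/112, 1/8 · 0 = 0; these sum to 13/448.
Normalising, the posterior is P(r = 3 | data) = 9/13, P(r = 5 | data) = 4/13, P(r = 7 | data) = 0.
Averaging over the posterior, P(red next | data) = (2/3)(9/13) + (0)(4/13) = 6/13.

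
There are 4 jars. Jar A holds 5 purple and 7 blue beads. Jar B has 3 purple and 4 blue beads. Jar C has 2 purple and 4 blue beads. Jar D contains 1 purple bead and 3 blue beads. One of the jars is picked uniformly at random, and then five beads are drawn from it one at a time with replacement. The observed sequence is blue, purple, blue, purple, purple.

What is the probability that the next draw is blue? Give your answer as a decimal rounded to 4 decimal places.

0.6168

Under each hypothesis, the probability of the observed sequence is: P(data | jar A) = (7/12)(5/12)(7/12)(5/12)(5/12) = 0.024615; P(data | jar B) = (4/7)(3/7)(4/7)(3/7)(3/7) = 0.025704; P(data | jar C) = (4/6)(2/6)(4/6)(2/6)(2/6) = 0.016461; P(data | jar D) = (3/4)(1/4)(3/4)(1/4)(1/4) = 0.0087891.
Weighting by the prior gives 1/4 · 0.024615 = 0.0061538, 1/4 · 0.025704 = 0.0064259, 1/4 · 0.016461 = 0.0041152, 1/4 · 0.0087891 = 0.0021973; summing to 0.018892.
Dividing through by the total gives posterior P(jar A | data) = 0.32573, P(jar B | data) = 0.34014, P(jar C | data) = 0.21783, P(jar D | data) = 0.11631.
Averaging over the posterior, P(blue next | data) = (7/12)(0.32573) + (4/7)(0.34014) + (2/3)(0.21783) + (3/4)(0.11631) = 0.61682.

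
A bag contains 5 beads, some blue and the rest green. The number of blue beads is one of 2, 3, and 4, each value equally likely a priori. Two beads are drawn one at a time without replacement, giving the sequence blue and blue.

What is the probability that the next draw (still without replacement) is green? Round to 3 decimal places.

The likelihood of the observed sequence under each hypothesis: P(data | r = 2) = (2/5)(1/4) = 1/10; P(data | r = 3) = (3/5)(2/4) = 3/10; P(data | r = 4) = (4/5)(3/4) = 3/5.
Multiplying each by its prior: 1/3 · 1/10 = 1/30, 1/3 · 3/10 = 1/10, 1/3 · 3/5 = 1/5; summing to 1/3.
The posterior is then P(r = 2 | data) = 1/10, P(r = 3 | data) = 3/10, P(r = 4 | data) = 3/5.
The predictive probability is P(green next | data) = (1)(1/10) + (2/3)(3/10) + (1/3)(3/5) = 1/2.

0.500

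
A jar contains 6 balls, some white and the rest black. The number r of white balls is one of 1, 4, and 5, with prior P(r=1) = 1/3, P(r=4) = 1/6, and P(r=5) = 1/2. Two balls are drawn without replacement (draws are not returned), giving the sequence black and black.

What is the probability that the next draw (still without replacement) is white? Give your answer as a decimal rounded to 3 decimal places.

0.286

The likelihood of the observed sequence under each hypothesis: P(data | r = 1) = (5/6)(4/5) = 2/3; P(data | r = 4) = (2/6)(1/5) = 1/15; P(data | r = 5) = (1/6)(0/5) = 0.
Weighting by the prior gives 1/3 · 2/3 = 2/9, 1/6 · 1/15 = 1/90, 1/2 · 0 = 0; with total 7/30.
The posterior is then P(r = 1 | data) = 20/21, P(r = 4 | data) = 1/21, P(r = 5 | data) = 0.
The predictive probability is P(white next | data) = (1/4)(20/21) + (1)(1/21) = 2/7.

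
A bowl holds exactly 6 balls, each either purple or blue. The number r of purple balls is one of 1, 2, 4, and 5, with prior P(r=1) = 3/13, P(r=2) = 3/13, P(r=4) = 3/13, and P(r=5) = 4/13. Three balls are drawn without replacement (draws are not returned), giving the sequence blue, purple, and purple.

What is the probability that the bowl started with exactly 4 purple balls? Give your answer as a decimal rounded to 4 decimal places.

For each hypothesis, P(data | H) works out to: P(data | r = 1) = (5/6)(1/5)(0/4) = 0; P(data | r = 2) = (4/6)(2/5)(1/4) = 1/15; P(data | r = 4) = (2/6)(4/5)(3/4) = 1/5; P(data | r = 5) = (1/6)(5/5)(4/4) = 1/6.
Weighting by the prior gives 3/13 · 0 = 0, 3/13 · 1/15 = 1/65, 3/13 · 1/5 = 3/65, 4/13 · 1/6 = 2/39; these sum to 22/195.
Therefore the posterior P(r = 4 | data) = (3/65) / (22/195) = 9/22.

0.4091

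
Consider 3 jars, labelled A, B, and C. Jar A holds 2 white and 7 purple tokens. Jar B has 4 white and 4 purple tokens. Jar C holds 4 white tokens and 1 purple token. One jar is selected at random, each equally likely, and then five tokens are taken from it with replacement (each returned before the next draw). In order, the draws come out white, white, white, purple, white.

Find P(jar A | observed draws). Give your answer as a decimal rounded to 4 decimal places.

0.0165

For each hypothesis, P(data | H) works out to: P(data | jar A) = (2/9)(2/9)(2/9)(7/9)(2/9) = 0.0018967; P(data | jar B) = (4/8)(4/8)(4/8)(4/8)(4/8) = 0.03125; P(data | jar C) = (4/5)(4/5)(4/5)(1/5)(4/5) = 0.08192.
Multiplying each by its prior: 1/3 · 0.0018967 = 0.00063224, 1/3 · 0.03125 = 0.010417, 1/3 · 0.08192 = 0.027307; with total 0.038356.
Hence P(jar A | data) = (0.00063224) / (0.038356) = 0.016484.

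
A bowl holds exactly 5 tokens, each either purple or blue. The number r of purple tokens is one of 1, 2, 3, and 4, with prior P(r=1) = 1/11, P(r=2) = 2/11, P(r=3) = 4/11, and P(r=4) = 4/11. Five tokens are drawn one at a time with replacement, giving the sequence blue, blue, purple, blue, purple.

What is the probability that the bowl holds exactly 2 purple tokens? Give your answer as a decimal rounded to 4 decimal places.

For each hypothesis, P(data | H) works out to: P(data | r = 1) = (4/5)(4/5)(1/5)(4/5)(1/5) = 0.02048; P(data | r = 2) = (3/5)(3/5)(2/5)(3/5)(2/5) = 0.03456; P(data | r = 3) = (2/5)(2/5)(3/5)(2/5)(3/5) = 0.02304; P(data | r = 4) = (1/5)(1/5)(4/5)(1/5)(4/5) = 0.00512.
Multiplying each by its prior: 1/11 · 0.02048 = 0.0018618, 2/11 · 0.03456 = 0.0062836, 4/11 · 0.02304 = 0.0083782, 4/11 · 0.00512 = 0.0018618; these sum to 0.018385.
By Bayes' rule, P(r = 2 | data) = (0.0062836) / (0.018385) = 0.34177.

0.3418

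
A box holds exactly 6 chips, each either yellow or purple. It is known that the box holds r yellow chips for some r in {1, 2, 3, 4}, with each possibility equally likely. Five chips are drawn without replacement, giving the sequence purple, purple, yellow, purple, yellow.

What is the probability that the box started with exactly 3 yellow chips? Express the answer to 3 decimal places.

0.429

The likelihood of the observed sequence under each hypothesis: P(data | r = 1) = (5/6)(4/5)(1/4)(3/3)(0/2) = 0; P(data | r = 2) = (4/6)(3/5)(2/4)(2/3)(1/2) = 1/15; P(data | r = 3) = (3/6)(2/5)(3/4)(1/3)(2/2) = 1/20; P(data | r = 4) = (2/6)(1/5)(4/4)(0/3) = 0.
The prior-weighted likelihoods are 1/4 · 0 = 0, 1/4 · 1/15 = 1/60, 1/4 · 1/20 = 1/80, 1/4 · 0 = 0; with total 7/240.
So P(r = 3 | data) = (1/80) / (7/240) = 3/7.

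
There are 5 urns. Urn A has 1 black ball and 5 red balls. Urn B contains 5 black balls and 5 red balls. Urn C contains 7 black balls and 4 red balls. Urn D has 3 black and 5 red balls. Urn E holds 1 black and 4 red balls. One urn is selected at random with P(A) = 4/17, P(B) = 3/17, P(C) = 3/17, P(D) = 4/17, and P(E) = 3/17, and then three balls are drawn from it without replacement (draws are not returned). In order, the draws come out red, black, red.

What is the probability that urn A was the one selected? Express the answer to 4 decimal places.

For each hypothesis, P(data | H) works out to: P(data | urn A) = (5/6)(1/5)(4/4) = 0.16667; P(data | urn B) = (5/10)(5/9)(4/8) = 0.13889; P(data | urn C) = (4/11)(7/10)(3/9) = 0.084848; P(data | urn D) = (5/8)(3/7)(4/6) = 0.17857; P(data | urn E) = (4/5)(1/4)(3/3) = 0.2.
The prior-weighted likelihoods are 4/17 · 0.16667 = 0.039216, 3/17 · 0.13889 = 0.02451, 3/17 · 0.084848 = 0.014973, 4/17 · 0.17857 = 0.042017, 3/17 · 0.2 = 0.035294; these sum to 0.15601.
By Bayes' rule, P(urn A | data) = (0.039216) / (0.15601) = 0.25137.

0.2514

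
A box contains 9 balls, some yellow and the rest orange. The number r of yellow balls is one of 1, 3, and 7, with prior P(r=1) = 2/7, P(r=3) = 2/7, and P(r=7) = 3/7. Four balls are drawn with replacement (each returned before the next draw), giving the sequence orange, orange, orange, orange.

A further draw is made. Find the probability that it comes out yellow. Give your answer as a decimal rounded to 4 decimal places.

For each hypothesis, P(data | H) works out to: P(data | r = 1) = (8/9)(8/9)(8/9)(8/9) = 0.6243; P(data | r = 3) = (6/9)(6/9)(6/9)(6/9) = 0.19753; P(data | r = 7) = (2/9)(2/9)(2/9)(2/9) = 0.0024387.
Multiplying each by its prior: 2/7 · 0.6243 = 0.17837, 2/7 · 0.19753 = 0.056437, 3/7 · 0.0024387 = 0.0010451; these sum to 0.23585.
The posterior is then P(r = 1 | data) = 0.75628, P(r = 3 | data) = 0.23929, P(r = 7 | data) = 0.0044313.
Averaging over the posterior, P(yellow next | data) = (1/9)(0.75628) + (1/3)(0.23929) + (7/9)(0.0044313) = 0.16724.

0.1672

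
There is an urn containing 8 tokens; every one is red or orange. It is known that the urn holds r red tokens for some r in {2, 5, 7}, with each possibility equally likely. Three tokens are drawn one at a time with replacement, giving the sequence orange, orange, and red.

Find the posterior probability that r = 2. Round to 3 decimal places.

0.581

For each hypothesis, P(data | H) works out to: P(data | r = 2) = (6/8)(6/8)(2/8) = 0.14062; P(data | r = 5) = (3/8)(3/8)(5/8) = 0.087891; P(data | r = 7) = (1/8)(1/8)(7/8) = 0.013672.
Weighting by the prior gives 1/3 · 0.14062 = 0.046875, 1/3 · 0.087891 = 0.029297, 1/3 · 0.013672 = 0.0045573; with total 0.080729.
So P(r = 2 | data) = (0.046875) / (0.080729) = 0.58065.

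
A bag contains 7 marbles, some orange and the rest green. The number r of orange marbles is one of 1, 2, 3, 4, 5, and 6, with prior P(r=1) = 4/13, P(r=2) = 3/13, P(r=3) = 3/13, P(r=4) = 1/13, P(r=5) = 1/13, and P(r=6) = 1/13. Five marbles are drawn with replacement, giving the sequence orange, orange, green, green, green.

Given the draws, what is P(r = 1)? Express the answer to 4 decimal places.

For each hypothesis, P(data | H) works out to: P(data | r = 1) = (1/7)(1/7)(6/7)(6/7)(6/7) = 0.012852; P(data | r = 2) = (2/7)(2/7)(5/7)(5/7)(5/7) = 0.02975; P(data | r = 3) = (3/7)(3/7)(4/7)(4/7)(4/7) = 0.034271; P(data | r = 4) = (4/7)(4/7)(3/7)(3/7)(3/7) = 0.025704; P(data | r = 5) = (5/7)(5/7)(2/7)(2/7)(2/7) = 0.0119; P(data | r = 6) = (6/7)(6/7)(1/7)(1/7)(1/7) = 0.002142.
Multiplying each by its prior: 4/13 · 0.012852 = 0.0039544, 3/13 · 0.02975 = 0.0068653, 3/13 · 0.034271 = 0.0079088, 1/13 · 0.025704 = 0.0019772, 1/13 · 0.0119 = 0.00091537, 1/13 · 0.002142 = 0.00016477; these sum to 0.021786.
So P(r = 1 | data) = (0.0039544) / (0.021786) = 0.18151.

0.1815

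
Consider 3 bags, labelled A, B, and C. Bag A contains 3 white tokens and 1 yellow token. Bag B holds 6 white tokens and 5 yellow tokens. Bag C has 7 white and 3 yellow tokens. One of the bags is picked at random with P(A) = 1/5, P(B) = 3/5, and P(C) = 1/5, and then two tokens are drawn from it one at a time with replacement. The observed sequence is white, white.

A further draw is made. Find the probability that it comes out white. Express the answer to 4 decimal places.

For each hypothesis, P(data | H) works out to: P(data | bag A) = (3/4)(3/4) = 0.5625; P(data | bag B) = (6/11)(6/11) = 0.29752; P(data | bag C) = (7/10)(7/10) = 0.49.
The prior-weighted likelihoods are 1/5 · 0.5625 = 0.1125, 3/5 · 0.29752 = 0.17851, 1/5 · 0.49 = 0.098; with total 0.38901.
Dividing through by the total gives posterior P(bag A | data) = 0.28919, P(bag B | data) = 0.45889, P(bag C | data) = 0.25192.
The predictive probability is P(white next | data) = (3/4)(0.28919) + (6/11)(0.45889) + (7/10)(0.25192) = 0.64354.

0.6435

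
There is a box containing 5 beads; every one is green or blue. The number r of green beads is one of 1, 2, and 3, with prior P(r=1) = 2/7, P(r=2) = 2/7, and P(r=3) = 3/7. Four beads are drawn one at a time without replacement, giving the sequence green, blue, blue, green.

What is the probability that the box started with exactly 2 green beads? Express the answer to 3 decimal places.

Under each hypothesis, the probability of the observed sequence is: P(data | r = 1) = (1/5)(4/4)(3/3)(0/2) = 0; P(data | r = 2) = (2/5)(3/4)(2/3)(1/2) = 1/10; P(data | r = 3) = (3/5)(2/4)(1/3)(2/2) = 1/10.
Weighting by the prior gives 2/7 · 0 = 0, 2/7 · 1/10 = 1/35, 3/7 · 1/10 = 3/70; summing to 1/14.
Hence P(r = 2 | data) = (1/35) / (1/14) = 2/5.

0.400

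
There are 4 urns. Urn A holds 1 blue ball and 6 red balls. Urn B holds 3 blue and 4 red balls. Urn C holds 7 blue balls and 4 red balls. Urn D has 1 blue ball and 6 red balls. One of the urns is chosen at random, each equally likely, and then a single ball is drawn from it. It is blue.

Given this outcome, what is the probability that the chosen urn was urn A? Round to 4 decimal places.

0.1058

The likelihood of this draw under each hypothesis: P(data | urn A) = (1/7) = 1/7; P(data | urn B) = (3/7) = 3/7; P(data | urn C) = (7/11) = 7/11; P(data | urn D) = (1/7) = 1/7.
Weighting by the prior gives 1/4 · 1/7 = 1/28, 1/4 · 3/7 = 3/28, 1/4 · 7/11 = 7/44, 1/4 · 1/7 = 1/28; with total 26/77.
Hence P(urn A | data) = (1/28) / (26/77) = 11/104.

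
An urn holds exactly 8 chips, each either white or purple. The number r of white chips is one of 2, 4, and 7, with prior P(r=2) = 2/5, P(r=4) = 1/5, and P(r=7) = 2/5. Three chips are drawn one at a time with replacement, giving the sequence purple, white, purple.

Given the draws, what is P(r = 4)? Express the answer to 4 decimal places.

Compute the likelihood of the observed sequence for each case: P(data | r = 2) = (6/8)(2/8)(6/8) = 0.14062; P(data | r = 4) = (4/8)(4/8)(4/8) = 0.125; P(data | r = 7) = (1/8)(7/8)(1/8) = 0.013672.
Multiplying each by its prior: 2/5 · 0.14062 = 0.05625, 1/5 · 0.125 = 0.025, 2/5 · 0.013672 = 0.0054687; these sum to 0.086719.
So P(r = 4 | data) = (0.025) / (0.086719) = 0.28829.

0.2883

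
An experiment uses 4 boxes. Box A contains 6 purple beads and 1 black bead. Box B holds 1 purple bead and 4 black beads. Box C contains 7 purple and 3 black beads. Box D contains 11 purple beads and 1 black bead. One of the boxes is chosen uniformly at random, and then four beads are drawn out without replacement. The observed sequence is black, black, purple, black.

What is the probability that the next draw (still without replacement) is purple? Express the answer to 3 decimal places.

Under each hypothesis, the probability of the observed sequence is: P(data | box A) = (1/7)(0/6) = 0; P(data | box B) = (4/5)(3/4)(1/3)(2/2) = 1/5; P(data | box C) = (3/10)(2/9)(7/8)(1/7) = 1/120; P(data | box D) = (1/12)(0/11) = 0.
Multiplying each by its prior: 1/4 · 0 = 0, 1/4 · 1/5 = 1/20, 1/4 · 1/120 = 1/480, 1/4 · 0 = 0; summing to 5/96.
Dividing through by the total gives posterior P(box A | data) = 0, P(box B | data) = 24/25, P(box C | data) = 1/25, P(box D | data) = 0.
So P(purple next | data) = Σ P(purple next | H) P(H | data) = (0)(24/25) + (1)(1/25) = 1/25.

0.040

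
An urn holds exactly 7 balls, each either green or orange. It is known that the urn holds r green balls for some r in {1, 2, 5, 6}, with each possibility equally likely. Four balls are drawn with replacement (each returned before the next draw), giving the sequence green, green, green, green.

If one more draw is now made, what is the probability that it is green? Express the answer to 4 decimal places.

Compute the likelihood of the observed sequence for each case: P(data | r = 1) = (1/7)(1/7)(1/7)(1/7) = 0.00041649; P(data | r = 2) = (2/7)(2/7)(2/7)(2/7) = 0.0066639; P(data | r = 5) = (5/7)(5/7)(5/7)(5/7) = 0.26031; P(data | r = 6) = (6/7)(6/7)(6/7)(6/7) = 0.53978.
Weighting by the prior gives 1/4 · 0.00041649 = 0.00010412, 1/4 · 0.0066639 = 0.001666, 1/4 · 0.26031 = 0.065077, 1/4 · 0.53978 = 0.13494; summing to 0.20179.
Dividing through by the total gives posterior P(r = 1 | data) = 0.000516, P(r = 2 | data) = 0.0082559, P(r = 5 | data) = 0.3225, P(r = 6 | data) = 0.66873.
So P(green next | data) = Σ P(green next | H) P(H | data) = (1/7)(0.000516) + (2/7)(0.0082559) + (5/7)(0.3225) + (6/7)(0.66873) = 0.80599.

0.8060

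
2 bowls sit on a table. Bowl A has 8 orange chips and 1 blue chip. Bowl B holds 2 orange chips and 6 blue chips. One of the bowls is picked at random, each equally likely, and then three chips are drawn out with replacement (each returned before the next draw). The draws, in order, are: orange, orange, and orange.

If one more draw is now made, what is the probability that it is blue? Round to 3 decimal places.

0.125

Under each hypothesis, the probability of the observed sequence is: P(data | bowl A) = (8/9)(8/9)(8/9) = 0.70233; P(data | bowl B) = (2/8)(2/8)(2/8) = 0.015625.
The prior-weighted likelihoods are 1/2 · 0.70233 = 0.35117, 1/2 · 0.015625 = 0.0078125; these sum to 0.35898.
Normalising, the posterior is P(bowl A | data) = 0.97824, P(bowl B | data) = 0.021763.
So P(blue next | data) = Σ P(blue next | H) P(H | data) = (1/9)(0.97824) + (3/4)(0.021763) = 0.12502.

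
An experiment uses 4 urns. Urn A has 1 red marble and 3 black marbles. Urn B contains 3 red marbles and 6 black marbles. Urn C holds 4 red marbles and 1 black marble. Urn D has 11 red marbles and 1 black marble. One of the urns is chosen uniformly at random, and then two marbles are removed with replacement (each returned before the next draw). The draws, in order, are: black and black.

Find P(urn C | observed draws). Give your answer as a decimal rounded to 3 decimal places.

0.038

The likelihood of the observed sequence under each hypothesis: P(data | urn A) = (3/4)(3/4) = 0.5625; P(data | urn B) = (6/9)(6/9) = 0.44444; P(data | urn C) = (1/5)(1/5) = 0.04; P(data | urn D) = (1/12)(1/12) = 0.0069444.
Weighting by the prior gives 1/4 · 0.5625 = 0.14062, 1/4 · 0.44444 = 0.11111, 1/4 · 0.04 = 0.01, 1/4 · 0.0069444 = 0.0017361; summing to 0.26347.
So P(urn C | data) = (0.01) / (0.26347) = 0.037955.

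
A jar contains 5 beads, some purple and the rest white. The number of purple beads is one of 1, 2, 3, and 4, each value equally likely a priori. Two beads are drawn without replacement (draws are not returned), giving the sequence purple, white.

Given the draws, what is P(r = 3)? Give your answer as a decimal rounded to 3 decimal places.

0.300

For each hypothesis, P(data | H) works out to: P(data | r = 1) = (1/5)(4/4) = 1/5; P(data | r = 2) = (2/5)(3/4) = 3/10; P(data | r = 3) = (3/5)(2/4) = 3/10; P(data | r = 4) = (4/5)(1/4) = 1/5.
Multiplying each by its prior: 1/4 · 1/5 = 1/20, 1/4 · 3/10 = 3/40, 1/4 · 3/10 = 3/40, 1/4 · 1/5 = 1/20; summing to 1/4.
So P(r = 3 | data) = (3/40) / (1/4) = 3/10.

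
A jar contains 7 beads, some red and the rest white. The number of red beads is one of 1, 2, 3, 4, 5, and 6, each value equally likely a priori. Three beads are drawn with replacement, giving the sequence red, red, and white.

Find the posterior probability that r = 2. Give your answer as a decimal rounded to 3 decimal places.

0.102

For each hypothesis, P(data | H) works out to: P(data | r = 1) = (1/7)(1/7)(6/7) = 0.017493; P(data | r = 2) = (2/7)(2/7)(5/7) = 0.058309; P(data | r = 3) = (3/7)(3/7)(4/7) = 0.10496; P(data | r = 4) = (4/7)(4/7)(3/7) = 0.13994; P(data | r = 5) = (5/7)(5/7)(2/7) = 0.14577; P(data | r = 6) = (6/7)(6/7)(1/7) = 0.10496.
Multiplying each by its prior: 1/6 · 0.017493 = 0.0029155, 1/6 · 0.058309 = 0.0097182, 1/6 · 0.10496 = 0.017493, 1/6 · 0.13994 = 0.023324, 1/6 · 0.14577 = 0.024295, 1/6 · 0.10496 = 0.017493; summing to 0.095238.
By Bayes' rule, P(r = 2 | data) = (0.0097182) / (0.095238) = 0.10204.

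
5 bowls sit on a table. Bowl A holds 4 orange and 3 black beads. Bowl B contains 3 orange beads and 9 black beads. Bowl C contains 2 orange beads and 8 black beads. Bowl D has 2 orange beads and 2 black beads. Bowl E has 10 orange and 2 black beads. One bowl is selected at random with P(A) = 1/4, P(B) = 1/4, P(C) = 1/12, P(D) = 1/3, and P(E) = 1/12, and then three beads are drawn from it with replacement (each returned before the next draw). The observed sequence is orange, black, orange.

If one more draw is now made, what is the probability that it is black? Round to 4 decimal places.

0.4803

For each hypothesis, P(data | H) works out to: P(data | bowl A) = (4/7)(3/7)(4/7) = 0.13994; P(data | bowl B) = (3/12)(9/12)(3/12) = 0.046875; P(data | bowl C) = (2/10)(8/10)(2/10) = 0.032; P(data | bowl D) = (2/4)(2/4)(2/4) = 0.125; P(data | bowl E) = (10/12)(2/12)(10/12) = 0.11574.
Multiplying each by its prior: 1/4 · 0.13994 = 0.034985, 1/4 · 0.046875 = 0.011719, 1/12 · 0.032 = 0.0026667, 1/3 · 0.125 = 0.041667, 1/12 · 0.11574 = 0.0096451; these sum to 0.10068.
Normalising, the posterior is P(bowl A | data) = 0.34748, P(bowl B | data) = 0.11639, P(bowl C | data) = 0.026486, P(bowl D | data) = 0.41384, P(bowl E | data) = 0.095797.
The predictive probability is P(black next | data) = (3/7)(0.34748) + (3/4)(0.11639) + (4/5)(0.026486) + (1/2)(0.41384) + (1/6)(0.095797) = 0.48029.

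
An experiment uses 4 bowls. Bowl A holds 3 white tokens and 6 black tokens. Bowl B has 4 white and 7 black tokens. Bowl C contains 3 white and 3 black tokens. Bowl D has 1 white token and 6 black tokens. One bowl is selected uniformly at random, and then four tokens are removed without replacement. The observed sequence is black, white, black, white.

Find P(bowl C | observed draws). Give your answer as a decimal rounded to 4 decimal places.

Under each hypothesis, the probability of the observed sequence is: P(data | bowl A) = (6/9)(3/8)(5/7)(2/6) = 0.059524; P(data | bowl B) = (7/11)(4/10)(6/9)(3/8) = 0.063636; P(data | bowl C) = (3/6)(3/5)(2/4)(2/3) = 0.1; P(data | bowl D) = (6/7)(1/6)(5/5)(0/4) = 0.
Multiplying each by its prior: 1/4 · 0.059524 = 0.014881, 1/4 · 0.063636 = 0.015909, 1/4 · 0.1 = 0.025, 1/4 · 0 = 0; with total 0.05579.
Hence P(bowl C | data) = (0.025) / (0.05579) = 0.44811.

0.4481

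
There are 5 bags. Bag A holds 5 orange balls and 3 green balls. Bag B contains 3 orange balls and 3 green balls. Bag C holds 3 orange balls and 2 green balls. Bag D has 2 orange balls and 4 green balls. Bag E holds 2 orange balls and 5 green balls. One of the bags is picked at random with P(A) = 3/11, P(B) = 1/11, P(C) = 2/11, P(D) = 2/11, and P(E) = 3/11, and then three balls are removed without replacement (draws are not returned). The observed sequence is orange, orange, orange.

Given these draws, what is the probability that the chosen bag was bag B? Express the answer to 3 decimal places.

Under each hypothesis, the probability of the observed sequence is: P(data | bag A) = (5/8)(4/7)(3/6) = 5/28; P(data | bag B) = (3/6)(2/5)(1/4) = 1/20; P(data | bag C) = (3/5)(2/4)(1/3) = 1/10; P(data | bag D) = (2/6)(1/5)(0/4) = 0; P(data | bag E) = (2/7)(1/6)(0/5) = 0.
Multiplying each by its prior: 3/11 · 5/28 = 15/308, 1/11 · 1/20 = 1/220, 2/11 · 1/10 = 1/55, 2/11 · 0 = 0, 3/11 · 0 = 0; summing to 1/14.
Therefore the posterior P(bag B | data) = (1/220) / (1/14) = 7/110.

0.064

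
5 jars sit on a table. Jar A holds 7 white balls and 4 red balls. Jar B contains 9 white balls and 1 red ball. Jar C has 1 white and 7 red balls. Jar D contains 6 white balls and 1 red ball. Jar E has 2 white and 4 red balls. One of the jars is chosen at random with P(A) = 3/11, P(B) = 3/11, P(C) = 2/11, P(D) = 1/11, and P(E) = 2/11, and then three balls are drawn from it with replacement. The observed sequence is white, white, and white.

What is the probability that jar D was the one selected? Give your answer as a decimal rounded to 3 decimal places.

Compute the likelihood of the observed sequence for each case: P(data | jar A) = (7/11)(7/11)(7/11) = 0.2577; P(data | jar B) = (9/10)(9/10)(9/10) = 0.729; P(data | jar C) = (1/8)(1/8)(1/8) = 0.0019531; P(data | jar D) = (6/7)(6/7)(6/7) = 0.62974; P(data | jar E) = (2/6)(2/6)(2/6) = 0.037037.
The prior-weighted likelihoods are 3/11 · 0.2577 = 0.070282, 3/11 · 0.729 = 0.19882, 2/11 · 0.0019531 = 0.00035511, 1/11 · 0.62974 = 0.057249, 2/11 · 0.037037 = 0.006734; with total 0.33344.
Hence P(jar D | data) = (0.057249) / (0.33344) = 0.17169.

0.172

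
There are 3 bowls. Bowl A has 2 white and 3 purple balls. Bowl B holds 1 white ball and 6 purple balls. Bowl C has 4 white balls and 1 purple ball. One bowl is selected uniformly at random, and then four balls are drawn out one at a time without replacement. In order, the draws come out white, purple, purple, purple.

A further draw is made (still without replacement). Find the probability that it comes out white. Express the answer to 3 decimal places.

Under each hypothesis, the probability of the observed sequence is: P(data | bowl A) = (2/5)(3/4)(2/3)(1/2) = 1/10; P(data | bowl B) = (1/7)(6/6)(5/5)(4/4) = 1/7; P(data | bowl C) = (4/5)(1/4)(0/3) = 0.
Multiplying each by its prior: 1/3 · 1/10 = 1/30, 1/3 · 1/7 = 1/21, 1/3 · 0 = 0; these sum to 17/210.
The posterior is then P(bowl A | data) = 7/17, P(bowl B | data) = 10/17, P(bowl C | data) = 0.
Averaging over the posterior, P(white next | data) = (1)(7/17) + (0)(10/17) = 7/17.

0.412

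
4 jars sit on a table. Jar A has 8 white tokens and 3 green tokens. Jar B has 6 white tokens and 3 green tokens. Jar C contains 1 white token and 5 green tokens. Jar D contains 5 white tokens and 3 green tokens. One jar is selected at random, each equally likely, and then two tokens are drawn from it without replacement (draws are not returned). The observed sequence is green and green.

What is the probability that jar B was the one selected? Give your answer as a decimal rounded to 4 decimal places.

0.0914

For each hypothesis, P(data | H) works out to: P(data | jar A) = (3/11)(2/10) = 0.054545; P(data | jar B) = (3/9)(2/8) = 0.083333; P(data | jar C) = (5/6)(4/5) = 0.66667; P(data | jar D) = (3/8)(2/7) = 0.10714.
Multiplying each by its prior: 1/4 · 0.054545 = 0.013636, 1/4 · 0.083333 = 0.020833, 1/4 · 0.66667 = 0.16667, 1/4 · 0.10714 = 0.026786; summing to 0.22792.
By Bayes' rule, P(jar B | data) = (0.020833) / (0.22792) = 0.091406.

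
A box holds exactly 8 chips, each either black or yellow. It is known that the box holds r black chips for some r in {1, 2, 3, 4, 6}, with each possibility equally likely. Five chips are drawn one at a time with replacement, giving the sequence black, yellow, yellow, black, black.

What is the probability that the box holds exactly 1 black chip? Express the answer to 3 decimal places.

Under each hypothesis, the probability of the observed sequence is: P(data | r = 1) = (1/8)(7/8)(7/8)(1/8)(1/8) = 0.0014954; P(data | r = 2) = (2/8)(6/8)(6/8)(2/8)(2/8) = 0.0087891; P(data | r = 3) = (3/8)(5/8)(5/8)(3/8)(3/8) = 0.020599; P(data | r = 4) = (4/8)(4/8)(4/8)(4/8)(4/8) = 0.03125; P(data | r = 6) = (6/8)(2/8)(2/8)(6/8)(6/8) = 0.026367.
The prior-weighted likelihoods are 1/5 · 0.0014954 = 0.00029907, 1/5 · 0.0087891 = 0.0017578, 1/5 · 0.020599 = 0.0041199, 1/5 · 0.03125 = 0.00625, 1/5 · 0.026367 = 0.0052734; with total 0.0177.
Therefore the posterior P(r = 1 | data) = (0.00029907) / (0.0177) = 0.016897.

0.017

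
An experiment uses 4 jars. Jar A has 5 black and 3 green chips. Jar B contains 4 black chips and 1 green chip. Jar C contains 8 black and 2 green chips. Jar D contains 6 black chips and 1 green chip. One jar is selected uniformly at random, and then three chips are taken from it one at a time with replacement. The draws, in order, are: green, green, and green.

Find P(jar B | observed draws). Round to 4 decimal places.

For each hypothesis, P(data | H) works out to: P(data | jar A) = (3/8)(3/8)(3/8) = 0.052734; P(data | jar B) = (1/5)(1/5)(1/5) = 0.008; P(data | jar C) = (2/10)(2/10)(2/10) = 0.008; P(data | jar D) = (1/7)(1/7)(1/7) = 0.0029155.
Multiplying each by its prior: 1/4 · 0.052734 = 0.013184, 1/4 · 0.008 = 0.002, 1/4 · 0.008 = 0.002, 1/4 · 0.0029155 = 0.00072886; with total 0.017912.
So P(jar B | data) = (0.002) / (0.017912) = 0.11165.

0.1117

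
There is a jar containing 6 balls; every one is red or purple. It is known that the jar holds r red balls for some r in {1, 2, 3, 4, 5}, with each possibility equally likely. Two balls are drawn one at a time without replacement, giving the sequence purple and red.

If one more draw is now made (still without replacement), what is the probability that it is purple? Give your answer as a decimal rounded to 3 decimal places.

0.500

Compute the likelihood of the observed sequence for each case: P(data | r = 1) = (5/6)(1/5) = 1/6; P(data | r = 2) = (4/6)(2/5) = 4/15; P(data | r = 3) = (3/6)(3/5) = 3/10; P(data | r = 4) = (2/6)(4/5) = 4/15; P(data | r = 5) = (1/6)(5/5) = 1/6.
The prior-weighted likelihoods are 1/5 · 1/6 = 1/30, 1/5 · 4/15 = 4/75, 1/5 · 3/10 = 3/50, 1/5 · 4/15 = 4/75, 1/5 · 1/6 = 1/30; summing to 7/30.
Dividing through by the total gives posterior P(r = 1 | data) = 1/7, P(r = 2 | data) = 8/35, P(r = 3 | data) = 9/35, P(r = 4 | data) = 8/35, P(r = 5 | data) = 1/7.
So P(purple next | data) = Σ P(purple next | H) P(H | data) = (1)(1/7) + (3/4)(8/35) + (1/2)(9/35) + (1/4)(8/35) + (0)(1/7) = 1/2.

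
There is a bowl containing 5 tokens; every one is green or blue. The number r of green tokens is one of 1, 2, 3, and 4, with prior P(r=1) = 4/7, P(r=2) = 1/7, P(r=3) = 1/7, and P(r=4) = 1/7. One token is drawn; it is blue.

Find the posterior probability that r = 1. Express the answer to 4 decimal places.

0.7273

Under each hypothesis, the probability of this draw is: P(data | r = 1) = (4/5) = 4/5; P(data | r = 2) = (3/5) = 3/5; P(data | r = 3) = (2/5) = 2/5; P(data | r = 4) = (1/5) = 1/5.
Multiplying each by its prior: 4/7 · 4/5 = 16/35, 1/7 · 3/5 = 3/35, 1/7 · 2/5 = 2/35, 1/7 · 1/5 = 1/35; these sum to 22/35.
So P(r = 1 | data) = (16/35) / (22/35) = 8/11.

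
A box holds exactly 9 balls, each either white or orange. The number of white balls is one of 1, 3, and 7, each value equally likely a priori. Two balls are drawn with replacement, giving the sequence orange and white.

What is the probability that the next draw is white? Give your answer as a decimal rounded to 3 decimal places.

The likelihood of the observed sequence under each hypothesis: P(data | r = 1) = (8/9)(1/9) = 8/81; P(data | r = 3) = (6/9)(3/9) = 2/9; P(data | r = 7) = (2/9)(7/9) = 14/81.
Multiplying each by its prior: 1/3 · 8/81 = 8/243, 1/3 · 2/9 = 2/27, 1/3 · 14/81 = 14/243; summing to 40/243.
Dividing through by the total gives posterior P(r = 1 | data) = 1/5, P(r = 3 | data) = 9/20, P(r = 7 | data) = 7/20.
The predictive probability is P(white next | data) = (1/9)(1/5) + (1/3)(9/20) + (7/9)(7/20) = 4/9.

0.444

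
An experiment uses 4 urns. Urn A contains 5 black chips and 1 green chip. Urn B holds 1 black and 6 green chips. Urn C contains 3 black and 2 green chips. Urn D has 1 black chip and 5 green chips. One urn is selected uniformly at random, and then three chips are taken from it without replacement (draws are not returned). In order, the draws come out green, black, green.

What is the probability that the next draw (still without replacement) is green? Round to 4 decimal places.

Compute the likelihood of the observed sequence for each case: P(data | urn A) = (1/6)(5/5)(0/4) = 0; P(data | urn B) = (6/7)(1/6)(5/5) = 1/7; P(data | urn C) = (2/5)(3/4)(1/3) = 1/10; P(data | urn D) = (5/6)(1/5)(4/4) = 1/6.
The prior-weighted likelihoods are 1/4 · 0 = 0, 1/4 · 1/7 = 1/28, 1/4 · 1/10 = 1/40, 1/4 · 1/6 = 1/24; summing to 43/420.
Normalising, the posterior is P(urn A | data) = 0, P(urn B | data) = 15/43, P(urn C | data) = 21/86, P(urn D | data) = 35/86.
Averaging over the posterior, P(green next | data) = (1)(15/43) + (0)(21/86) + (1)(35/86) = 65/86.

0.7558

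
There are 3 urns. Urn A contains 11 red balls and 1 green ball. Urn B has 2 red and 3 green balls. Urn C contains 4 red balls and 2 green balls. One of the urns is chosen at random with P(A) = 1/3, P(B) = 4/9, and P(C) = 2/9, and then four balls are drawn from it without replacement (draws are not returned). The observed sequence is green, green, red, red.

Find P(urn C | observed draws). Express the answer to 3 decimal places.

0.250

For each hypothesis, P(data | H) works out to: P(data | urn A) = (1/12)(0/11) = 0; P(data | urn B) = (3/5)(2/4)(2/3)(1/2) = 1/10; P(data | urn C) = (2/6)(1/5)(4/4)(3/3) = 1/15.
Weighting by the prior gives 1/3 · 0 = 0, 4/9 · 1/10 = 2/45, 2/9 · 1/15 = 2/135; with total 8/135.
So P(urn C | data) = (2/135) / (8/135) = 1/4.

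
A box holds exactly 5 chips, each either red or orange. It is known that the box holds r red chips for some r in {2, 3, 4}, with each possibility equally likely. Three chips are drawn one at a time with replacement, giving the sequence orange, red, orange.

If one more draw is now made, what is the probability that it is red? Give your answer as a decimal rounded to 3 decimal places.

Under each hypothesis, the probability of the observed sequence is: P(data | r = 2) = (3/5)(2/5)(3/5) = 18/125; P(data | r = 3) = (2/5)(3/5)(2/5) = 12/125; P(data | r = 4) = (1/5)(4/5)(1/5) = 4/125.
Multiplying each by its prior: 1/3 · 18/125 = 6/125, 1/3 · 12/125 = 4/125, 1/3 · 4/125 = 4/375; summing to 34/375.
The posterior is then P(r = 2 | data) = 9/17, P(r = 3 | data) = 6/17, P(r = 4 | data) = 2/17.
Averaging over the posterior, P(red next | data) = (2/5)(9/17) + (3/5)(6/17) + (4/5)(2/17) = 44/85.

0.518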